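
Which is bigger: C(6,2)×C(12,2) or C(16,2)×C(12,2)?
C(16,2)×C(12,2)
C(6,2)×C(12,2)=990, C(16,2)×C(12,2)=7,920.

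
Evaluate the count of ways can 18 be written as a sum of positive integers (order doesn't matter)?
385

Solution: Pentagonal recurrence p(n) = p(n−1) + p(n−2) − p(n−5) − p(n−7) + …: p(18) = p(17) + p(16) − p(13) − p(11) + p(6) + p(3) = 297 + 231 − 101 − 56 + 11 + 3 = 385.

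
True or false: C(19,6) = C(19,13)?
True

Explanation: C(19,6) = C(19,19-6) by the symmetry property; both equal 27,132.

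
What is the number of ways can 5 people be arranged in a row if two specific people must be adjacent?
48

Explanation: Treat pair as unit: (5-1)! arrangements × 2 internal orders = 48.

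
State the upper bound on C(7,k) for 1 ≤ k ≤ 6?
35

C(7,k) is maximised at the centre of the row: C(7,3) = 35.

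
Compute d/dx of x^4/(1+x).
(4x^3(1+x) - x^4)/(1+x)²
Quotient rule: [4x^{3}(1+x) - x^4]/(1+x)².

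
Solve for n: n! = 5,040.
7
n! is strictly increasing. 5! = 120, 6! = 720, 7! = 5,040 ✓. So n = 7.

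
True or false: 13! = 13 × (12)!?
True

Reasoning: By definition n! = n × (n-1)!, so 13! = 13 × 12!.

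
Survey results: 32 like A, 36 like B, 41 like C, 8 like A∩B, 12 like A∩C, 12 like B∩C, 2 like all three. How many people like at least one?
|A∪B∪C| = 32+36+41-8-12-12+2 = 79.
Final answer: 79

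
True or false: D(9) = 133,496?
Derangements of 9 elements: D(9) = (9-1)·[D(8) + D(7)] = 8·[14,833 + 1,854] = 133,496.

Answer: True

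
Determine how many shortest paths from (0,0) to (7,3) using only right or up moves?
120

Explanation: Choose 7 rights from 10 moves: C(10,7) = 120.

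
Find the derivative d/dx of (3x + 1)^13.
39(3x + 1)^12

Working:
Chain rule: 13(3x+1)^{12} × 3 = 39(3x+1)^{12}.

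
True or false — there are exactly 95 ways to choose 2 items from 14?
False

C(14,2) = 91 ≠ 95.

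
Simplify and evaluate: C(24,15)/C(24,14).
C(n,k+1)/C(n,k) = (n−k)/(k+1). Here (24−14)/(14+1) = 10/15 = 2/3.
Final answer: 2/3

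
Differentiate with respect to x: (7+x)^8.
Using the power rule: d/dx (7+x)^8 = 8(7+x)^{7}.

Answer: 8(7+x)^7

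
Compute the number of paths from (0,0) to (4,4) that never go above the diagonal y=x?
14

Explanation: Counted by the Catalan number C_4: C_4 = C(8,4)/(4+1) = 70/5 = 14.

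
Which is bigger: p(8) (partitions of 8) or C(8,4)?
C(8,4)

Pentagonal recurrence p(n) = p(n−1) + p(n−2) − p(n−5) − p(n−7) + …: p(8) = p(7) + p(6) − p(3) − p(1) = 15 + 11 − 3 − 1 = 22; C(8,4) = 70.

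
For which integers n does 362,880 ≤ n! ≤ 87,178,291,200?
9, 10, 11, 12, 13, 14
n! is strictly increasing; 9! = 362,880 and 14! = 87,178,291,200, so valid n = 9, 10, 11, 12, 13, 14.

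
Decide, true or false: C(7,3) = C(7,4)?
True

Working:
Symmetry C(n,k) = C(n,n-k): C(7,3) = 35 and C(7,4) = 35. Both sides agree, so the statement holds.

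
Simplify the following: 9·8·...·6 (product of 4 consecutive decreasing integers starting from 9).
3,024
This is P(9,4) = 9!/(5)! = 3,024.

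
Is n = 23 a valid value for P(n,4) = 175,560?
No

Solution: P(23,4) = 23·22·21·20 = 212,520, which does not equal 175,560.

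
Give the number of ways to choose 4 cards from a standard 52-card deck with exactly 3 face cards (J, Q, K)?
8,800
12 face cards and 40 non-face cards: C(12,3) × C(40,1) = 220 × 40 = 8,800.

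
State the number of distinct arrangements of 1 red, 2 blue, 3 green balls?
Multinomial: 6!/(1! × 2! × 3!) = 60.

Answer: 60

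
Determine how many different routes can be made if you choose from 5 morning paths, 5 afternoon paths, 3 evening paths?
75

Reasoning: By the multiplication principle: 5 × 5 × 3 = 75.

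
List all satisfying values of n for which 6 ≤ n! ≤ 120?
3, 4, 5
n! is strictly increasing; 3! = 6 and 5! = 120, so valid n = 3, 4, 5.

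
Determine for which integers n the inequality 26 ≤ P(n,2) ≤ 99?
P(5,2)=20; P(6,2)=30; P(7,2)=42; P(8,2)=56; P(9,2)=72; P(10,2)=90; P(11,2)=110. So valid n = 6, 7, 8, 9, 10.

Answer: 6, 7, 8, 9, 10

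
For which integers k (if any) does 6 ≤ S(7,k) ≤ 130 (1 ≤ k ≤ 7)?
2, 6

Explanation: S(7,1)=1; S(7,2)=63; S(7,3)=301; S(7,4)=350; S(7,5)=140; S(7,6)=21; S(7,7)=1. So valid k = 2, 6.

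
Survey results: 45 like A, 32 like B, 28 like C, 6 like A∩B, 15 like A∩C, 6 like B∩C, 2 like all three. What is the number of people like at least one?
80
|A∪B∪C| = 45+32+28-6-15-6+2 = 80.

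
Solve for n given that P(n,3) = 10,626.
23

Explanation: P(n,3) = n(n−1)(n−2) is increasing in n; n(n−1)(n−2) ≈ (n−1)^3 = 10,626 gives n ≈ 23.0. Check: P(21,3) = 7,980, P(22,3) = 9,240, P(23,3) = 10,626 ✓. So n = 23.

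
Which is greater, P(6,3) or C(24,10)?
C(24,10)
P(6,3)=120, C(24,10)=1,961,256.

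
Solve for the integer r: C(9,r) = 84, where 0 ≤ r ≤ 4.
3

Reasoning: C(9,r) is increasing for 0 ≤ r ≤ 4. Stepping up (C(9,r+1) = C(9,r)·(9−r)/(r+1)): C(9,1) = 9, C(9,2) = 36, C(9,3) = 84 ✓. So r = 3.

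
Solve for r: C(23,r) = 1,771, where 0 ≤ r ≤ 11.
3

C(23,r) is increasing for 0 ≤ r ≤ 11. Stepping up (C(23,r+1) = C(23,r)·(23−r)/(r+1)): C(23,1) = 23, C(23,2) = 253, C(23,3) = 1,771 ✓. So r = 3.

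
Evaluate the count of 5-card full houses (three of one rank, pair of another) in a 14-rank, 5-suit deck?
18,200

Explanation: Triple rank: 14. Triple suits: C(5,3)=10. Pair rank: 13. Pair suits: C(5,2)=10. Total: 18,200.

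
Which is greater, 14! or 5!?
14!

Solution: 14!=87,178,291,200, 5!=120. 14! > 5!.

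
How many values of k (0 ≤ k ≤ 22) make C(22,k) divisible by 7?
15

Checking C(22,k) mod 7 for k = 0..22: divisible at k = 2, 3, 4, 5, 6, 9, 10, 11, 12, 13, 16, 17, 18, 19, 20. That's 15 values.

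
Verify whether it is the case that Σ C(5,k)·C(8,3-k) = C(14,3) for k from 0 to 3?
False
Vandermonde's identity gives C(13,3) = 286; RHS C(14,3) = 364.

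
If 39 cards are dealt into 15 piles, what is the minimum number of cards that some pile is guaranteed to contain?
3

Working:
Pigeonhole: ⌈39/15⌉ = 3.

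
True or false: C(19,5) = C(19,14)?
C(19,5) = C(19,19-5) by the symmetry property; both equal 11,628.

Answer: True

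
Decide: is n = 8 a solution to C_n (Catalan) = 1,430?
C_8 = C(16,8)/(8+1) = 12,870/9 = 1,430, which equals 1,430.
Final answer: Yes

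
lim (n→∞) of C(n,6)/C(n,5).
C(n,6)/C(n,5) = (n-5)/6 → ∞ as n → ∞.

Answer: ∞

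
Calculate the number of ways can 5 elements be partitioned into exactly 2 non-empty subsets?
15

This equals S(5,2), the Stirling number of the 2nd kind.
Using the Stirling recurrence: S(n,k) = k·S(n-1,k) + S(n-1,k-1)
S(5,2) = 2·S(4,2) + S(4,1)
         = 2·7 + 1
         = 14 + 1
         = 15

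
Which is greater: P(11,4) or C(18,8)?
C(18,8)

Working:
P(11,4)=7,920, C(18,8)=43,758.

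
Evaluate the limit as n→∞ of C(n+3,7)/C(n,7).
Both numerator and denominator grow as n^7/7! for large n, so the ratio → 1.
Final answer: 1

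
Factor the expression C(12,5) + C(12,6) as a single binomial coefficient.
By Pascal's identity: C(12,5) + C(12,6) = C(13,6) = 1,716.

Answer: C(13,6)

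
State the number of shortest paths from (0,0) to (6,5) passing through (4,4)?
210

To (4,4): C(8,4)=70. From there: C(3,2)=3. Total: 210.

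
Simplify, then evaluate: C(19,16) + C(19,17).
1,140

Working:
By Pascal's identity: C(20,17) = 1,140.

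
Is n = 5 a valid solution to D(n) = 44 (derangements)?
Yes

Explanation: D(5) = (5-1)·[D(4) + D(3)] = 4·[9 + 2] = 44, which equals 44.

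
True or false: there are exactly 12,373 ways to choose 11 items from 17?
False

Reasoning: C(17,11) = 12,376 ≠ 12373.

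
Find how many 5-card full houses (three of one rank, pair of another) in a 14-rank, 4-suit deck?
4,368

Triple rank: 14. Triple suits: C(4,3)=4. Pair rank: 13. Pair suits: C(4,2)=6. Total: 4,368.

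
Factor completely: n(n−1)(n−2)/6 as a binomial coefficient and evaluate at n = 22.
C(n,3); C(22,3) = 1,540
n(n−1)(n−2)/6 = n!/(3!(n−3)!) = C(n,3). At n = 22: C(22,3) = 1,540.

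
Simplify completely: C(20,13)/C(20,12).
8/13

Solution: C(n,k+1)/C(n,k) = (n−k)/(k+1). Here (20−12)/(12+1) = 8/13 = 8/13.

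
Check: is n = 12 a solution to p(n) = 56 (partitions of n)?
Pentagonal recurrence p(n) = p(n−1) + p(n−2) − p(n−5) − p(n−7) + …: p(12) = p(11) + p(10) − p(7) − p(5) + p(0) = 56 + 42 − 15 − 7 + 1 = 77, which does not equal 56.
Final answer: No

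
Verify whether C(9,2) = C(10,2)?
LHS = C(9,2) = 36; RHS = C(10,2) = 45. 36 ≠ 45, so the statement does not hold.
Final answer: False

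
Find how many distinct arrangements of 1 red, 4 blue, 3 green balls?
280

Solution: Multinomial: 8!/(1! × 4! × 3!) = 280.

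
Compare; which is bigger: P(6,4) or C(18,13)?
C(18,13)

Working:
P(6,4)=360, C(18,13)=8,568.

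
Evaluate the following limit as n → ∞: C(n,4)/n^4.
1/24
C(n,4) ≈ n^4/4! for large n. Limit = 1/4! = 1/24.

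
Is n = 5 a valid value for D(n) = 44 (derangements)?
D(5) = (5-1)·[D(4) + D(3)] = 4·[9 + 2] = 44, which equals 44.

Answer: Yes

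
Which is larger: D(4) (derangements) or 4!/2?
4!/2

Solution: D(4) = (4-1)·[D(3) + D(2)] = 3·[2 + 1] = 9; 4!/2 = 24/2 = 12.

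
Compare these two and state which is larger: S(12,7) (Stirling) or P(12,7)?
P(12,7)

S(12,7) = 7·S(11,7) + S(11,6) = 7·63,987 + 179,487 = 627,396; P(12,7) = 3,991,680.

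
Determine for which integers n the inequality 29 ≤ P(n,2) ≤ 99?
6, 7, 8, 9, 10
P(5,2)=20; P(6,2)=30; P(7,2)=42; P(8,2)=56; P(9,2)=72; P(10,2)=90; P(11,2)=110. So valid n = 6, 7, 8, 9, 10.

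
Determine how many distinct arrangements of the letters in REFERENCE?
7,560

Explanation: Word has 9 letters (R=2, E=4, F=1, N=1, C=1). Arrangements: 9!/Π(k!) = 7,560.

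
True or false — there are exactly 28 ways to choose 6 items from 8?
C(8,6) = 28.

Answer: True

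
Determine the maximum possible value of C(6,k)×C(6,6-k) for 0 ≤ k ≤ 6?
C(6,k)·C(6,6-k) = C(6,k)², maximised at the centre k = 3: C(6,3)² = 400.
Final answer: 400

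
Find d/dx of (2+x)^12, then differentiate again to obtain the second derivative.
132(2+x)^10

Reasoning: First derivative: 12(2+x)^{11}. Second derivative: 12·11·(2+x)^{10} = 132(2+x)^{10}.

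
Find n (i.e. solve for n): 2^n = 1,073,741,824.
30

1,073,741,824 = 1,024 × 1,024 × 1,024 = 2^10 × 2^10 × 2^10 = 2^30, so n = 30.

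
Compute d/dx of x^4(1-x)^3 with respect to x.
Product rule: 4x^{3}(1-x)^{3} + x^4·(-3)(1-x)^{2}.
Final answer: 4x^3(1-x)^3 - 3x^4(1-x)^2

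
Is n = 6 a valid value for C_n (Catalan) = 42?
No

Working:
C_6 = C(12,6)/(6+1) = 924/7 = 132, which does not equal 42.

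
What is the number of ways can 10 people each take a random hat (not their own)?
1,334,961
Using D(n) = (n-1)[D(n-1) + D(n-2)]:
D(10) = (10-1) × [D(9) + D(8)]
      = 9 × [133496 + 14833]
      = 9 × 148329
      = 1,334,961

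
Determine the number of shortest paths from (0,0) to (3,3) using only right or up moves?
20

Choose 3 rights from 6 moves: C(6,3) = 20.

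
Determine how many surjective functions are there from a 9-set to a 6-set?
1,905,120

Working:
Onto functions = 6! × S(9,6)
First compute S(9,6) via recurrence:
Using the Stirling recurrence: S(n,k) = k·S(n-1,k) + S(n-1,k-1)
S(9,6) = 6·S(8,6) + S(8,5)
         = 6·266 + 1050
         = 1596 + 1050
         = 2,646
Then: 720 × 2646 = 1,905,120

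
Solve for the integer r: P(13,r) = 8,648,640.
P(13,r) = 13·12·…·(13−r+1), a product of r factors. Multiplying down from 13: 13 = 13; 13·12 = 156; 13·12·11 = 1,716; 13·12·11·10 = 17,160; 13·12·11·10·9 = 154,440; 13·12·11·10·9·8 = 1,235,520; 13·12·11·10·9·8·7 = 8,648,640 ✓ (7 factors). So r = 7.

Answer: 7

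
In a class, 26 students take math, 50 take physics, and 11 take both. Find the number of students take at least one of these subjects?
65

Explanation: |A∪B| = |A|+|B|-|A∩B| = 26+50-11 = 65.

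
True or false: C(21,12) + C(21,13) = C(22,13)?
True

Pascal's identity C(n,k) + C(n,k+1) = C(n+1,k+1): 293,930 + 203,490 = 497,420 = C(22,13).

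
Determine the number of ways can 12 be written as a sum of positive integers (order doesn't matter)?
Pentagonal recurrence p(n) = p(n−1) + p(n−2) − p(n−5) − p(n−7) + …: p(12) = p(11) + p(10) − p(7) − p(5) + p(0) = 56 + 42 − 15 − 7 + 1 = 77.

Answer: 77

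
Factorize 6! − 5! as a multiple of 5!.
5 × 5! = 600

Reasoning: 6! − 5! = 6·5! − 5! = (6 − 1)·5! = 5 × 5! = 600.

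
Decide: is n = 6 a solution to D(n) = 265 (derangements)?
D(6) = (6-1)·[D(5) + D(4)] = 5·[44 + 9] = 265, which equals 265.
Final answer: Yes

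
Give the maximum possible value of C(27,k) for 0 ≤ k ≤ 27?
20,058,300

Solution: Maximum at k = 13 or k = 14: C(27,13) = 20,058,300.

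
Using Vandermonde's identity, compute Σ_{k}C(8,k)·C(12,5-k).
= C(8+12,5) = C(20,5) = 15,504.
Final answer: 15,504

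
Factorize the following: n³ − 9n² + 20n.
n(n − 4)(n − 5)

Working:
n³ − 9n² + 20n = n(n² − 9n + 20) = n(n − 4)(n − 5).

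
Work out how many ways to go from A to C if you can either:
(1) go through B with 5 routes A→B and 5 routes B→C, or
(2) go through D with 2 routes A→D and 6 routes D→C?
37

Solution: Route via B: 5×5=25. Route via D: 2×6=12. Total: 37.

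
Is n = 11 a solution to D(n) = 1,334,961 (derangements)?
D(11) = (11-1)·[D(10) + D(9)] = 10·[1,334,961 + 133,496] = 14,684,570, which does not equal 1,334,961.

Answer: No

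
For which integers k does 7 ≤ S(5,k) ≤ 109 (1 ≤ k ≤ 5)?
2, 3, 4

Solution: S(5,1)=1; S(5,2)=15; S(5,3)=25; S(5,4)=10; S(5,5)=1. So valid k = 2, 3, 4.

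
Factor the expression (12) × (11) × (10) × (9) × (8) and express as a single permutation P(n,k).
P(12,5) = 12!/(7)!

Solution: Product of 5 consecutive descending integers starting at 12: P(12,5) = 12!/7! = 95,040.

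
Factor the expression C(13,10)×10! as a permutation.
P(13,10)

Explanation: C(13,10)×10! = [13!/(10!(3)!)]×10! = 13!/(3)! = P(13,10) = 1,037,836,800.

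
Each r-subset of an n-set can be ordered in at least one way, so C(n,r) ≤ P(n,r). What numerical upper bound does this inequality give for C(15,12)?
217,945,728,000
P(15,12) = 15·14·13·12·11·10·9·8·7·6·5·4 = 217,945,728,000, so C(15,12) ≤ 217,945,728,000. (The bound is loose by a factor of 12! = 479,001,600: C(15,12) = 217,945,728,000/479,001,600 = 455.)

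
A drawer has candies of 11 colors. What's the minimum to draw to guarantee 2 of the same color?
Worst case: 1 of each = 11. One more: 12.
Final answer: 12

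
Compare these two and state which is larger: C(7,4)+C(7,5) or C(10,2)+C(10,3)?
C(10,2)+C(10,3)

Working:
First=56, Second=165.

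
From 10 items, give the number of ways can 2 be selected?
C(10,2) = 10! / (2! × (10-2)!)
         = 10! / (2! × 8!)
         = 45

Answer: 45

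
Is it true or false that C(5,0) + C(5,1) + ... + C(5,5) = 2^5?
True
Binomial theorem with x = y = 1: Σ C(5,i) = (1+1)^5 = 2^5 = 32. The statement holds.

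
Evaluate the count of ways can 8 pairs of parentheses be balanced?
1,430
Using the Catalan number formula: C_n = C(2n, n) / (n+1)
C_8 = C(16, 8) / (8+1)
     = 12870 / 9
     = 1,430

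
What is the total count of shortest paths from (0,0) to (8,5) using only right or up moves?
Choose 8 rights from 13 moves: C(13,8) = 1,287.
Final answer: 1,287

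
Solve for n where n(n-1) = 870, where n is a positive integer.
n² − n − 870 = 0, so n = (1 ± √(1 + 4·870))/2 = (1 ± √3,481)/2 = (1 ± 59)/2, i.e. n = 30 or n = -29. Taking the positive root, n = 30 (check: 30×29 = 870).
Final answer: 30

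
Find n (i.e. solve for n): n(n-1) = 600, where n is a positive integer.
25

Solution: n² − n − 600 = 0, so n = (1 ± √(1 + 4·600))/2 = (1 ± √2,401)/2 = (1 ± 49)/2, i.e. n = 25 or n = -24. Taking the positive root, n = 25 (check: 25×24 = 600).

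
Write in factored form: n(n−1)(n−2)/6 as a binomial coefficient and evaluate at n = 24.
C(n,3); C(24,3) = 2,024

n(n−1)(n−2)/6 = n!/(3!(n−3)!) = C(n,3). At n = 24: C(24,3) = 2,024.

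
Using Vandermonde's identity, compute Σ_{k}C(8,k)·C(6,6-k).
= C(8+6,6) = C(14,6) = 3,003.
Final answer: 3,003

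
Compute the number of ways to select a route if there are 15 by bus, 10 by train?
25

Solution: By the addition principle: 15 + 10 = 25.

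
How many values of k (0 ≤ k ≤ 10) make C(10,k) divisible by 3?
7

Solution: Checking C(10,k) mod 3 for k = 0..10: divisible at k = 2, 3, 4, 5, 6, 7, 8. That's 7 values.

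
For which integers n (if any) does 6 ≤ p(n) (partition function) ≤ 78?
5, 6, 7, 8, 9, 10, 11, 12
Tabulating p(n) via p(n) = p(n−1) + p(n−2) − p(n−5) − p(n−7) + …: p(4)=5; p(5)=7; p(6)=11; p(7)=15; p(8)=22; p(9)=30; p(10)=42; p(11)=56; p(12)=77; p(13)=101. So valid n = 5, 6, 7, 8, 9, 10, 11, 12.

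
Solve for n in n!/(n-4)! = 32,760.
n!/(n-4)! = n×(n-1)×(n-2)×(n-3), a product of 4 consecutive integers ≈ (n−1.5)^4. 32,760^(1/4) + 1.5 ≈ 15.0; check n = 15: 15×14×13×12 = 32,760 ✓. So n = 15.

Answer: 15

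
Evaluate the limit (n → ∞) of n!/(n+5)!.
0

Explanation: n!/(n+5)! = 1/[(n+1)(n+2)···(n+5)] → 0 as n → ∞.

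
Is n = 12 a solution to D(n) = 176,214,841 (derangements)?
Yes

D(12) = (12-1)·[D(11) + D(10)] = 11·[14,684,570 + 1,334,961] = 176,214,841, which equals 176,214,841.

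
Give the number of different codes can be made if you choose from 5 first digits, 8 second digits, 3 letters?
120

Working:
By the multiplication principle: 5 × 8 × 3 = 120.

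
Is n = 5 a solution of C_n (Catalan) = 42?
C_5 = C(10,5)/(5+1) = 252/6 = 42, which equals 42.
Final answer: Yes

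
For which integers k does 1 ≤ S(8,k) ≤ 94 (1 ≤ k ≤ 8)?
1, 7, 8

S(8,1)=1; S(8,2)=127; S(8,3)=966; S(8,4)=1,701; S(8,5)=1,050; S(8,6)=266; S(8,7)=28; S(8,8)=1. So valid k = 1, 7, 8.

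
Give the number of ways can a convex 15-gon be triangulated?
742,900

Explanation: Using the Catalan number formula: C_n = C(2n, n) / (n+1)
C_13 = C(26, 13) / (13+1)
     = 10400600 / 14
     = 742,900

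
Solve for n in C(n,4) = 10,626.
C(n,4) = n(n−1)(n−2)(n−3)/4! is increasing in n, and n(n−1)(n−2)(n−3) = 4!·10,626 = 255,024 ≈ (n−1.5)^4 gives n ≈ 24.0. Check: C(22,4) = 7,315, C(23,4) = 8,855, C(24,4) = 10,626 ✓. So n = 24.
Final answer: 24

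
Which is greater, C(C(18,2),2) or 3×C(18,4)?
C(C(18,2),2)=11,628, 3×C(18,4)=9,180.
Final answer: C(C(18,2),2)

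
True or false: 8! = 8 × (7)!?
True
By definition n! = n × (n-1)!, so 8! = 8 × 7!.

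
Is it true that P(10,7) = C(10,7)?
P(10,7) = 604,800 but C(10,7) = 120; they differ by a factor of 7! = 5040, so the statement does not hold.
Final answer: False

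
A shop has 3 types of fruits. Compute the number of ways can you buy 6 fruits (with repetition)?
28
Stars and bars: C(6+3-1, 6) = C(8, 6) = 28.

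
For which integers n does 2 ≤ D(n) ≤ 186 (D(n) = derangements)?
Using D(n) = (n−1)[D(n−1) + D(n−2)] with D(1)=0, D(2)=1: D(2)=1; D(3)=2; D(4)=9; D(5)=44; D(6)=265. So valid n = 3, 4, 5.
Final answer: 3, 4, 5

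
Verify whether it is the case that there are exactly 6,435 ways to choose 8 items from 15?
C(15,8) = 6,435.

Answer: True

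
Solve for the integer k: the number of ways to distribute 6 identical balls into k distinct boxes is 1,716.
8

Reasoning: Stars and bars: the count is C(6+k−1, k−1), increasing in k. k=6: C(11,5) = 462, k=7: C(12,6) = 924, k=8: C(13,7) = 1,716 ✓. So k = 8.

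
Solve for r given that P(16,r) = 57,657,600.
7

Reasoning: P(16,r) = 16·15·…·(16−r+1), a product of r factors. Multiplying down from 16: 16 = 16; 16·15 = 240; 16·15·14 = 3,360; 16·15·14·13 = 43,680; 16·15·14·13·12 = 524,160; 16·15·14·13·12·11 = 5,765,760; 16·15·14·13·12·11·10 = 57,657,600 ✓ (7 factors). So r = 7.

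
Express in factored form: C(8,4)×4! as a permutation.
P(8,4)

Solution: C(8,4)×4! = [8!/(4!(4)!)]×4! = 8!/(4)! = P(8,4) = 1,680.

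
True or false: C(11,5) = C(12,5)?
False
LHS = C(11,5) = 462; RHS = C(12,5) = 792. 462 ≠ 792, so the statement does not hold.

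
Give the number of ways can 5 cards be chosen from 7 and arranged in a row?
P(7,5) = 7!/(7-5)! = 2,520.

Answer: 2,520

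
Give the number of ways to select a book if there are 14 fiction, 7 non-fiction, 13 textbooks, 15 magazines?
49

Explanation: By the addition principle: 14 + 7 + 13 + 15 = 49.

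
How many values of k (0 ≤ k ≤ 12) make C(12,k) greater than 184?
7

Working:
Row 12 is unimodal and symmetric about k=12/2. C(12,2)=66 ≤ 184; C(12,3)=220 > 184; by symmetry C(12,k) > 184 for k = 3..9. That's 9 - 3 + 1 = 7 values.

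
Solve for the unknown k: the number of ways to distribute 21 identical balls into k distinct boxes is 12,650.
Stars and bars: the count is C(21+k−1, k−1), increasing in k. k=3: C(23,2) = 253, k=4: C(24,3) = 2,024, k=5: C(25,4) = 12,650 ✓. So k = 5.

Answer: 5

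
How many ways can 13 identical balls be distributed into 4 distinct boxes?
560

Working:
C(13+4-1, 4-1) = C(16, 3) = 560.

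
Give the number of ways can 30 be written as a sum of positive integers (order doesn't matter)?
5,604

Explanation: Pentagonal recurrence p(n) = p(n−1) + p(n−2) − p(n−5) − p(n−7) + …: p(30) = p(29) + p(28) − p(25) − p(23) + p(18) + p(15) − p(8) − p(4) = 4,565 + 3,718 − 1,958 − 1,255 + 385 + 176 − 22 − 5 = 5,604.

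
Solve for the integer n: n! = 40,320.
8
n! is strictly increasing. 6! = 720, 7! = 5,040, 8! = 40,320 ✓. So n = 8.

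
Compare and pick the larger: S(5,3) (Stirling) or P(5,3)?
S(5,3) = 3·S(4,3) + S(4,2) = 3·6 + 7 = 25; P(5,3) = 60.
Final answer: P(5,3)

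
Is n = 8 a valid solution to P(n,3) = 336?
Yes
P(8,3) = 8·7·6 = 336, which equals 336.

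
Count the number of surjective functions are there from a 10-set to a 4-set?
818,520

Reasoning: Onto functions = 4! × S(10,4)
First compute S(10,4) via recurrence:
Using the Stirling recurrence: S(n,k) = k·S(n-1,k) + S(n-1,k-1)
S(10,4) = 4·S(9,4) + S(9,3)
         = 4·7770 + 3025
         = 31080 + 3025
         = 34,105
Then: 24 × 34105 = 818,520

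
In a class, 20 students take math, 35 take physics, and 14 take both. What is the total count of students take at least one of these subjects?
41

Working:
|A∪B| = |A|+|B|-|A∩B| = 20+35-14 = 41.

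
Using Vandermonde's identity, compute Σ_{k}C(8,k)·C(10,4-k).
3,060
= C(8+10,4) = C(18,4) = 3,060.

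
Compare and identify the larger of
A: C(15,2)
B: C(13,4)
B

Solution: A=C(15,2)=105, B=C(13,4)=715.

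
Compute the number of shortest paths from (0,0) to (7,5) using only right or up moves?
792

Explanation: Choose 7 rights from 12 moves: C(12,7) = 792.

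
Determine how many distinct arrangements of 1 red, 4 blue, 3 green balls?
Multinomial: 8!/(1! × 4! × 3!) = 280.

Answer: 280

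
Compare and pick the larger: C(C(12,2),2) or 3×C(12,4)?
C(C(12,2),2)

C(C(12,2),2)=2,145, 3×C(12,4)=1,485.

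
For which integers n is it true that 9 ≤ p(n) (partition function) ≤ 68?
6, 7, 8, 9, 10, 11

Reasoning: Tabulating p(n) via p(n) = p(n−1) + p(n−2) − p(n−5) − p(n−7) + …: p(5)=7; p(6)=11; p(7)=15; p(8)=22; p(9)=30; p(10)=42; p(11)=56; p(12)=77. So valid n = 6, 7, 8, 9, 10, 11.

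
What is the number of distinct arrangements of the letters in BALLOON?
1,260
Word has 7 letters (B=1, A=1, L=2, O=2, N=1). Arrangements: 7!/Π(k!) = 1,260.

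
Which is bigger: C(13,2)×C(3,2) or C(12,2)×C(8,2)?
C(12,2)×C(8,2)

Solution: C(13,2)×C(3,2)=234, C(12,2)×C(8,2)=1,848.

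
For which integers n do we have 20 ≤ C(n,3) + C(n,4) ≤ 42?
C(5,3)+C(5,4)=15; C(6,3)+C(6,4)=35; C(7,3)+C(7,4)=70. So valid n = 6.

Answer: 6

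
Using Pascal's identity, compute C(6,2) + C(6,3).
35

Working:
C(6,2) + C(6,3) = C(7,3) = 35.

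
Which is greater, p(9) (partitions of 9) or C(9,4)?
Pentagonal recurrence p(n) = p(n−1) + p(n−2) − p(n−5) − p(n−7) + …: p(9) = p(8) + p(7) − p(4) − p(2) = 22 + 15 − 5 − 2 = 30; C(9,4) = 126.

Answer: C(9,4)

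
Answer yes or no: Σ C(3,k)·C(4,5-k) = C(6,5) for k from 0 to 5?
No

Reasoning: Vandermonde's identity gives C(7,5) = 21; RHS C(6,5) = 6.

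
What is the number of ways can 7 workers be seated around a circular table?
720

Working:
Circular arrangements: (7-1)! = 720.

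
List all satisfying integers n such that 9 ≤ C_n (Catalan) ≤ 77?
4, 5

Solution: C_3=5; C_4=14; C_5=42; C_6=132. So valid n = 4, 5.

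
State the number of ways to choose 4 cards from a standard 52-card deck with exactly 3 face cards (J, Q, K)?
8,800

Explanation: 12 face cards and 40 non-face cards: C(12,3) × C(40,1) = 220 × 40 = 8,800.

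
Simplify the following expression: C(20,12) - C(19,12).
75,582

Working:
C(20,12) - C(19,12) = C(19,11) = 75,582.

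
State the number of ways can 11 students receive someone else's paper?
Using D(n) = (n-1)[D(n-1) + D(n-2)]:
D(11) = (11-1) × [D(10) + D(9)]
      = 10 × [1334961 + 133496]
      = 10 × 1468457
      = 14,684,570

Answer: 14,684,570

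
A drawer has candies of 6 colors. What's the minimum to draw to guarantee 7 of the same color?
Worst case: 6 of each = 36. One more: 37.

Answer: 37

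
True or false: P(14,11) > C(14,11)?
True
P(14,11) = 14,529,715,200 and C(14,11) = 364; P(n,r) = r! × C(n,r) so P > C whenever r ≥ 2.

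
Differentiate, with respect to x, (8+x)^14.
14(8+x)^13

Reasoning: Using the power rule: d/dx (8+x)^14 = 14(8+x)^{13}.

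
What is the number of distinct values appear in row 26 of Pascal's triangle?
Row 26 has entries C(26,0)..C(26,26); by symmetry C(26,k)=C(26,26-k), giving 14 distinct values.

Answer: 14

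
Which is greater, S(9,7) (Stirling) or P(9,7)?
P(9,7)

Explanation: S(9,7) = 7·S(8,7) + S(8,6) = 7·28 + 266 = 462; P(9,7) = 181,440.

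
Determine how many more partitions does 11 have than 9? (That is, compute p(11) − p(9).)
26

Pentagonal recurrence p(n) = p(n−1) + p(n−2) − p(n−5) − p(n−7) + …: p(11) = p(10) + p(9) − p(6) − p(4) = 42 + 30 − 11 − 5 = 56.
p(9) = p(8) + p(7) − p(4) − p(2) = 22 + 15 − 5 − 2 = 30.
Difference = 56 − 30 = 26.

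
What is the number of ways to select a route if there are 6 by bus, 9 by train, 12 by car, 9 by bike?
36

By the addition principle: 6 + 9 + 12 + 9 = 36.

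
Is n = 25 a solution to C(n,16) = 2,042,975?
C(25,16) = 25·24·23·22·21·20·19·18·17·16·15·14·13·12·11·10/16! = 42,744,736,671,436,800,000/20,922,789,888,000 = 2,042,975, which equals 2,042,975.
Final answer: Yes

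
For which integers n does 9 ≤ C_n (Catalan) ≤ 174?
4, 5, 6

Explanation: C_3=5; C_4=14; C_5=42; C_6=132; C_7=429. So valid n = 4, 5, 6.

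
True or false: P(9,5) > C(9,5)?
True

Explanation: P(9,5) = 15,120 and C(9,5) = 126; P(n,r) = r! × C(n,r) so P > C whenever r ≥ 2.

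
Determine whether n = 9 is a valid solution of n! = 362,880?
Yes

Solution: 9! = 9·8! = 9·40,320 = 362,880, which equals 362,880.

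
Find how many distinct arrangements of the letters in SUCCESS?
420
Word has 7 letters (S=3, U=1, C=2, E=1). Arrangements: 7!/Π(k!) = 420.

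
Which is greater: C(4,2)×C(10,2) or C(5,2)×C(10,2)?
C(5,2)×C(10,2)

C(4,2)×C(10,2)=270, C(5,2)×C(10,2)=450.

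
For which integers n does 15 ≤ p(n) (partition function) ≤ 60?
7, 8, 9, 10, 11

Working:
Tabulating p(n) via p(n) = p(n−1) + p(n−2) − p(n−5) − p(n−7) + …: p(6)=11; p(7)=15; p(8)=22; p(9)=30; p(10)=42; p(11)=56; p(12)=77. So valid n = 7, 8, 9, 10, 11.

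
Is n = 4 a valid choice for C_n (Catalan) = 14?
C_4 = C(8,4)/(4+1) = 70/5 = 14, which equals 14.
Final answer: Yes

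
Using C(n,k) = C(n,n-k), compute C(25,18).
480,700

C(25,18) = C(25,7) = 480,700.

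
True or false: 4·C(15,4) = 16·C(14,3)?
False

Reasoning: Absorption identity k·C(n,k) = n·C(n-1,k-1). LHS = 4·1365 = 5,460; RHS = 16·364 = 5,824.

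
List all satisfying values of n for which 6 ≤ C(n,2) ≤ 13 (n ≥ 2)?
C(3,2)=3; C(4,2)=6; C(5,2)=10; C(6,2)=15. So valid n = 4, 5.
Final answer: 4, 5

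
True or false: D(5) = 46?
Derangements of 5 elements: D(5) = (5-1)·[D(4) + D(3)] = 4·[9 + 2] = 44.

Answer: False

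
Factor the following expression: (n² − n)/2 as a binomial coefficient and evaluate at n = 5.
C(n,2); C(5,2) = 10

(n² − n)/2 = n(n−1)/2 = C(n,2). At n = 5: C(5,2) = 10.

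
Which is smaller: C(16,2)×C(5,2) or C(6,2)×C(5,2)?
C(6,2)×C(5,2)

Explanation: C(16,2)×C(5,2)=1,200, C(6,2)×C(5,2)=150.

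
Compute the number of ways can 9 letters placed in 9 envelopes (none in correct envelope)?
Using D(n) = (n-1)[D(n-1) + D(n-2)]:
D(9) = (9-1) × [D(8) + D(7)]
      = 8 × [14833 + 1854]
      = 8 × 16687
      = 133,496
Final answer: 133,496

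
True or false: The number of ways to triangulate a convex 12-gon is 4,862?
False

Triangulations of a convex 12-gon are counted by the Catalan number C_10: C_10 = C(20,10)/(10+1) = 184,756/11 = 16,796.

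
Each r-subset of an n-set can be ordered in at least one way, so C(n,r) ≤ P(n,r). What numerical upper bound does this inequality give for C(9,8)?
362,880

P(9,8) = 9·8·7·6·5·4·3·2 = 362,880, so C(9,8) ≤ 362,880. (The bound is loose by a factor of 8! = 40,320: C(9,8) = 362,880/40,320 = 9.)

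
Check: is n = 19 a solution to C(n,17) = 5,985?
No

C(19,17) = 19·18·17·16·15·14·13·12·11·10·9·8·7·6·5·4·3/17! = 60,822,550,204,416,000/355,687,428,096,000 = 171, which does not equal 5,985.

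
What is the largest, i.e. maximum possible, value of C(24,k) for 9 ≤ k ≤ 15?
C(24,k) is maximised at the centre of the row: C(24,12) = 2,704,156.
Final answer: 2,704,156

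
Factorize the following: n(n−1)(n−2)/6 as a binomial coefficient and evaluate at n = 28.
n(n−1)(n−2)/6 = n!/(3!(n−3)!) = C(n,3). At n = 28: C(28,3) = 3,276.

Answer: C(n,3); C(28,3) = 3,276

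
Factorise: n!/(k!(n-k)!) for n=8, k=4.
C(8,4) = 70

Explanation: This is the binomial coefficient C(8,4) = 70.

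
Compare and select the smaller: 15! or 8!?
8!

Working:
15!=1,307,674,368,000, 8!=40,320. 15! > 8!.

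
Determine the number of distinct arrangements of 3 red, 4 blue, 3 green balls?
4,200

Solution: Multinomial: 10!/(3! × 4! × 3!) = 4,200.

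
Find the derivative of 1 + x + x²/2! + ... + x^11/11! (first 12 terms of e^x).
Differentiating term by term gives the first 11 terms of e^x.

Answer: 1 + x + x²/2! + ... + x^10/10!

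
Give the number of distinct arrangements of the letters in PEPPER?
60

Explanation: Word has 6 letters (P=3, E=2, R=1). Arrangements: 6!/Π(k!) = 60.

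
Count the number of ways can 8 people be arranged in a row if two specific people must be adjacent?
10,080

Explanation: Treat pair as unit: (8-1)! arrangements × 2 internal orders = 10,080.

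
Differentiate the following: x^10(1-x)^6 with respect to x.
Product rule: 10x^{9}(1-x)^{6} + x^10·(-6)(1-x)^{5}.
Final answer: 10x^9(1-x)^6 - 6x^10(1-x)^5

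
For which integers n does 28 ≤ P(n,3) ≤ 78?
P(4,3)=24; P(5,3)=60; P(6,3)=120. So valid n = 5.

Answer: 5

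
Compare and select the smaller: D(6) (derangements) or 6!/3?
D(6) = (6-1)·[D(5) + D(4)] = 5·[44 + 9] = 265; 6!/3 = 720/3 = 240.
Final answer: 6!/3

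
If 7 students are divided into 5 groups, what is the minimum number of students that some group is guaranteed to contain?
2

Solution: Pigeonhole: ⌈7/5⌉ = 2.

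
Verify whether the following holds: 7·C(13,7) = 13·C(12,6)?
True
Absorption identity k·C(n,k) = n·C(n-1,k-1). LHS = 7·1716 = 12,012; RHS = 13·924 = 12,012.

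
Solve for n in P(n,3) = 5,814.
19
P(n,3) = n(n−1)(n−2) is increasing in n; n(n−1)(n−2) ≈ (n−1)^3 = 5,814 gives n ≈ 19.0. Check: P(17,3) = 4,080, P(18,3) = 4,896, P(19,3) = 5,814 ✓. So n = 19.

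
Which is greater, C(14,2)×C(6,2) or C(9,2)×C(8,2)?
C(14,2)×C(6,2)

Explanation: C(14,2)×C(6,2)=1,365, C(9,2)×C(8,2)=1,008.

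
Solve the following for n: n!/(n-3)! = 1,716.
13

Explanation: n!/(n-3)! = n×(n-1)×(n-2), a product of 3 consecutive integers ≈ (n−1)^3. 1,716^(1/3) + 1 ≈ 13.0; check n = 13: 13×12×11 = 1,716 ✓. So n = 13.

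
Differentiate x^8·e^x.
(8x^7 + x^8)e^x

Solution: Product rule: d/dx[x^8]·e^x + x^8·d/dx[e^x] = 8x^{7}e^x + x^8e^x.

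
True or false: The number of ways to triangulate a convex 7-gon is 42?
True

Working:
Triangulations of a convex 7-gon are counted by the Catalan number C_5: C_5 = C(10,5)/(5+1) = 252/6 = 42.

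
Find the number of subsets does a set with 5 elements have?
Each element can be included or excluded: 2^5 = 32.
Final answer: 32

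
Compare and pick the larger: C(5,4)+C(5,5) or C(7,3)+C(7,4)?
C(7,3)+C(7,4)

Solution: First=6, Second=70.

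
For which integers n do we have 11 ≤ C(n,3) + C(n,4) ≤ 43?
5, 6
C(4,3)+C(4,4)=5; C(5,3)+C(5,4)=15; C(6,3)+C(6,4)=35; C(7,3)+C(7,4)=70. So valid n = 5, 6.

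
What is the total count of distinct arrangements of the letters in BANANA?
60
Word has 6 letters (B=1, A=3, N=2). Arrangements: 6!/Π(k!) = 60.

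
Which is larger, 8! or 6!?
8!

Working:
8!=40,320, 6!=720. 8! > 6!.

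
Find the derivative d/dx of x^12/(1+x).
(12x^11(1+x) - x^12)/(1+x)²

Explanation: Quotient rule: [12x^{11}(1+x) - x^12]/(1+x)².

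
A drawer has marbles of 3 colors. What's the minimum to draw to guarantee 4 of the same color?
10

Reasoning: Worst case: 3 of each = 9. One more: 10.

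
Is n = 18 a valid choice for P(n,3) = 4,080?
P(18,3) = 18·17·16 = 4,896, which does not equal 4,080.
Final answer: No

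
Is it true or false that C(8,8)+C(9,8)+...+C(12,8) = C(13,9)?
Hockey stick identity gives Σ = C(13,9) = 715; RHS C(13,9) = 715.
Final answer: True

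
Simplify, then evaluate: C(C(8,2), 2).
378

Solution: C(8,2) = 28, then C(28, 2) = 378.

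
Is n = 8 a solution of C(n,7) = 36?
No

Working:
C(8,7) = 8·7·6·5·4·3·2/7! = 40,320/5,040 = 8, which does not equal 36.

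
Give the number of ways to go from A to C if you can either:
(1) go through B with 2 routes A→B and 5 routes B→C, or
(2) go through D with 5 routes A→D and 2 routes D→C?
20

Reasoning: Route via B: 2×5=10. Route via D: 5×2=10. Total: 20.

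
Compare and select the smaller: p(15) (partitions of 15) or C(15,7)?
p(15)

Solution: Pentagonal recurrence p(n) = p(n−1) + p(n−2) − p(n−5) − p(n−7) + …: p(15) = p(14) + p(13) − p(10) − p(8) + p(3) + p(0) = 135 + 101 − 42 − 22 + 3 + 1 = 176; C(15,7) = 6,435.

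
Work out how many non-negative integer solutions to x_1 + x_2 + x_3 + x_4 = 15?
816

Explanation: C(15+4-1, 4-1) = 816.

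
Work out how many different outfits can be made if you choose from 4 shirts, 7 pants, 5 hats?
By the multiplication principle: 4 × 7 × 5 = 140.

Answer: 140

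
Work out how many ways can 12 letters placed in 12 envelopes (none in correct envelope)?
176,214,841

Reasoning: Using D(n) = (n-1)[D(n-1) + D(n-2)]:
D(12) = (12-1) × [D(11) + D(10)]
      = 11 × [14684570 + 1334961]
      = 11 × 16019531
      = 176,214,841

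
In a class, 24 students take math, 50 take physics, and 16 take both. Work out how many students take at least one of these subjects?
58

Reasoning: |A∪B| = |A|+|B|-|A∩B| = 24+50-16 = 58.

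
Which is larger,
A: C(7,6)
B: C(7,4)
A=C(7,6)=7, B=C(7,4)=35.
Final answer: B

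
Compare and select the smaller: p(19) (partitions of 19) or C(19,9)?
p(19)

Working:
Pentagonal recurrence p(n) = p(n−1) + p(n−2) − p(n−5) − p(n−7) + …: p(19) = p(18) + p(17) − p(14) − p(12) + p(7) + p(4) = 385 + 297 − 135 − 77 + 15 + 5 = 490; C(19,9) = 92,378.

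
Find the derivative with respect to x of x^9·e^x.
(9x^8 + x^9)e^x

Product rule: d/dx[x^9]·e^x + x^9·d/dx[e^x] = 9x^{8}e^x + x^9e^x.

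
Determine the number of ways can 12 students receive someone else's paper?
176,214,841

Explanation: Using D(n) = (n-1)[D(n-1) + D(n-2)]:
D(12) = (12-1) × [D(11) + D(10)]
      = 11 × [14684570 + 1334961]
      = 11 × 16019531
      = 176,214,841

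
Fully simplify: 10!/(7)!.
720

Working:
This equals 10×9×8 = 720.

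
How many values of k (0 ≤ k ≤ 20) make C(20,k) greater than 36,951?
9

Solution: Row 20 is unimodal and symmetric about k=20/2. C(20,5)=15,504 ≤ 36,951; C(20,6)=38,760 > 36,951; by symmetry C(20,k) > 36,951 for k = 6..14. That's 14 - 6 + 1 = 9 values.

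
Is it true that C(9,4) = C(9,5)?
True

Working:
Symmetry C(n,k) = C(n,n-k): C(9,4) = 126 and C(9,5) = 126. Both sides agree, so the statement holds.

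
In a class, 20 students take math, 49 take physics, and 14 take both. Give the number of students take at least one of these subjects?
55

|A∪B| = |A|+|B|-|A∩B| = 20+49-14 = 55.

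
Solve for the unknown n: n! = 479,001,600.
12

Working:
n! is strictly increasing. 10! = 3,628,800, 11! = 39,916,800, 12! = 479,001,600 ✓. So n = 12.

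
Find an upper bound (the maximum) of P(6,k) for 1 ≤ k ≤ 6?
720

Solution: P(6,k) increases in k, so maximum at k = 6: 6! = 720.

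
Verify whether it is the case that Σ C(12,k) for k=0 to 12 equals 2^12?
True

Working:
Binomial theorem: Σ C(12,k) = (1+1)^12 = 2^12 = 4,096; RHS 2^12 = 4,096.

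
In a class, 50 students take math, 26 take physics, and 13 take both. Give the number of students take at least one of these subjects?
|A∪B| = |A|+|B|-|A∩B| = 50+26-13 = 63.

Answer: 63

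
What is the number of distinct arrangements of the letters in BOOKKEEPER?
151,200

Reasoning: Word has 10 letters (B=1, O=2, K=2, E=3, P=1, R=1). Arrangements: 10!/Π(k!) = 151,200.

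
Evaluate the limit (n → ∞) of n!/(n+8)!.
0

n!/(n+8)! = 1/[(n+1)(n+2)···(n+8)] → 0 as n → ∞.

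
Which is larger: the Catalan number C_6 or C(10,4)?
C(10,4)

Working:
C_6 = C(12,6)/(6+1) = 924/7 = 132; C(10,4) = 210.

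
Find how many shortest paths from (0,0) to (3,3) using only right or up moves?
20

Reasoning: Choose 3 rights from 6 moves: C(6,3) = 20.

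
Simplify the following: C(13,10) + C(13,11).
By Pascal's identity: C(14,11) = 364.
Final answer: 364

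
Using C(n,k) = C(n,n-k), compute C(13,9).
715

Explanation: C(13,9) = C(13,4) = 715.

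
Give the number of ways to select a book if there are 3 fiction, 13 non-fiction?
16

Solution: By the addition principle: 3 + 13 = 16.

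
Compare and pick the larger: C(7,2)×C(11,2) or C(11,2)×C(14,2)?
C(11,2)×C(14,2)

Explanation: C(7,2)×C(11,2)=1,155, C(11,2)×C(14,2)=5,005.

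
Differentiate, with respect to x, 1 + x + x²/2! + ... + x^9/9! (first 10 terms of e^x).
1 + x + x²/2! + ... + x^8/8!

Solution: Differentiating term by term gives the first 9 terms of e^x.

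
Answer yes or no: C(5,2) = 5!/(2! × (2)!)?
The correct denominator is 2!×3!, giving C(5,2) = 10; the stated RHS is 5!/(2!×2!) = 30 ≠ 10, so the statement does not hold.
Final answer: No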